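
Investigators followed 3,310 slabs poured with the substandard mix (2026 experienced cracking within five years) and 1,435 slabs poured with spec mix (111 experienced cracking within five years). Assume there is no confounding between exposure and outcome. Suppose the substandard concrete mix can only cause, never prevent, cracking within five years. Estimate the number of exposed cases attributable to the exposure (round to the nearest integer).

about 1770 cases

p₁ = P(outcome | exposed) = 2026/3310 = 0.61208
p₀ = P(outcome | unexposed) = 111/1435 = 0.077352
PN = (p₁ − p₀)/p₁ = (0.61208 − 0.077352) / 0.61208 ≈ 0.87363.
Attributable cases ≈ PN × (exposed cases) = 0.87363 × 2026 ≈ 1769.97.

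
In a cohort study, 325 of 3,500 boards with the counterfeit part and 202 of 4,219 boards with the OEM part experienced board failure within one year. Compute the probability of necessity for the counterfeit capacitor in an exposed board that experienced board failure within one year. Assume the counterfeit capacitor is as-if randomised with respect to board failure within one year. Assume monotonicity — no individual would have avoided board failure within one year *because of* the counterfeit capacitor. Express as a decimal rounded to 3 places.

p₁ = P(outcome | exposed) = 325/3500 = 0.092857
p₀ = P(outcome | unexposed) = 202/4219 = 0.047879
Under exogeneity and monotonicity, PN = (p₁ − p₀) / p₁.
PN = (0.092857 − 0.047879) / 0.092857 = 0.044978 / 0.092857 ≈ 0.4844

PN ≈ 0.484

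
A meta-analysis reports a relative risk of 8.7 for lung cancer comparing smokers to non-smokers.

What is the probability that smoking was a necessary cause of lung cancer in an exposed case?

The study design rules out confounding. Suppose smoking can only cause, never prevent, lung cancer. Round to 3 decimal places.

Under exogeneity and monotonicity, PN = (RR − 1) / RR = 1 − 1/RR.
PN = (8.7 − 1) / 8.7 = 7.7 / 8.7 ≈ 0.8851

PN ≈ 0.885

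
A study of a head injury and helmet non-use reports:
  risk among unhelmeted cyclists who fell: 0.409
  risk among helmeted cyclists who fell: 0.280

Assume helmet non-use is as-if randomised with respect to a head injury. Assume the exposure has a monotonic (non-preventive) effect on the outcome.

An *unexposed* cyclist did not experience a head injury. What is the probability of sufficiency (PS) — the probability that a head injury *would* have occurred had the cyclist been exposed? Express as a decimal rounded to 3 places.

PS ≈ 0.179

Let p₁ = 0.409, p₀ = 0.28.
Under exogeneity and monotonicity, PS = (p₁ − p₀) / (1 − p₀).
PS = (0.409 − 0.28) / (1 − 0.28) = 0.129 / 0.72 ≈ 0.1792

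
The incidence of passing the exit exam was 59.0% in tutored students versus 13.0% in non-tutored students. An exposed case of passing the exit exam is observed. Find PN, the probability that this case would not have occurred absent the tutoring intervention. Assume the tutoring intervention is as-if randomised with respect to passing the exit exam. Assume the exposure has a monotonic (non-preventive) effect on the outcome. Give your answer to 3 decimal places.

p₁ = 0.59, p₀ = 0.13.
Under exogeneity and monotonicity, PN = (p₁ − p₀) / p₁.
PN = (0.59 − 0.13) / 0.59 = 0.46 / 0.59 ≈ 0.7797

PN ≈ 0.780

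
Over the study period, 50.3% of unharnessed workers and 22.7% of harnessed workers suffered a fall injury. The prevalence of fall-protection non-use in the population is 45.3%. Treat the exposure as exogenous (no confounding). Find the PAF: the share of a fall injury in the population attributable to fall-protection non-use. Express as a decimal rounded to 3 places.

PAF ≈ 0.355

p₁ = 0.503, p₀ = 0.227.
Overall risk P(Y=1) = π·p₁ + (1−π)·p₀ = 0.453×0.503 + 0.547×0.227 = 0.35203.
Under exogeneity, PAF = [P(Y=1) − p₀] / P(Y=1).
PAF = (0.35203 − 0.227) / 0.35203 ≈ 0.3552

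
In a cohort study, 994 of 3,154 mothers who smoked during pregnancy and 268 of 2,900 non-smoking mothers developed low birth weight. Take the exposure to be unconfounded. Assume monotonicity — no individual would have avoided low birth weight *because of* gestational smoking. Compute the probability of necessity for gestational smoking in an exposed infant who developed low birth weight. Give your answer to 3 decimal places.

PN ≈ 0.707

p₁ = P(outcome | exposed) = 994/3154 = 0.31516
p₀ = P(outcome | unexposed) = 268/2900 = 0.092414
Under exogeneity and monotonicity, PN = (p₁ − p₀) / p₁.
PN = (0.31516 − 0.092414) / 0.31516 = 0.22274 / 0.31516 ≈ 0.7068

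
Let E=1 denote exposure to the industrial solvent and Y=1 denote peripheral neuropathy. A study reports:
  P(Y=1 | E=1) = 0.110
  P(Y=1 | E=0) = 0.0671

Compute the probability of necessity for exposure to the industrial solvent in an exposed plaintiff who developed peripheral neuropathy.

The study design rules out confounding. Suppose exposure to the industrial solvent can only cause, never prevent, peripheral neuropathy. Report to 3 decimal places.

Let p₁ = 0.11, p₀ = 0.0671.
Under exogeneity and monotonicity, PN = (p₁ − p₀) / p₁.
PN = (0.11 − 0.0671) / 0.11 = 0.0429 / 0.11 ≈ 0.3900

PN ≈ 0.390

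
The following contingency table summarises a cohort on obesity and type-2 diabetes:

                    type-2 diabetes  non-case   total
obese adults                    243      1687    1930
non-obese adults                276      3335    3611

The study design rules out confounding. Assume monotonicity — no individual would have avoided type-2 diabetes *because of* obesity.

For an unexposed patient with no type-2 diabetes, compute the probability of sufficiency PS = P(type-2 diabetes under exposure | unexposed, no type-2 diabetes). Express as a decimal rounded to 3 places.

p₁ = P(outcome | exposed) = 243/1930 = 0.12591
p₀ = P(outcome | unexposed) = 276/3611 = 0.076433
Under exogeneity and monotonicity, PS = (p₁ − p₀)/(1 − p₀).
PS = (0.12591 − 0.076433) / 0.92357 ≈ 0.0536

PS ≈ 0.054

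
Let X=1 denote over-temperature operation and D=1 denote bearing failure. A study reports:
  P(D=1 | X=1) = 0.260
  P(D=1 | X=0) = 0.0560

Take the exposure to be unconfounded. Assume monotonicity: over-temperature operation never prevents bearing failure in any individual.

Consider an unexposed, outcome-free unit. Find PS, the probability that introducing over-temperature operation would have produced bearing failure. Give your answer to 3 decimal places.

Let p₁ = 0.26, p₀ = 0.056.
Under exogeneity and monotonicity, PS = (p₁ − p₀) / (1 − p₀).
PS = (0.26 − 0.056) / (1 − 0.056) = 0.204 / 0.944 ≈ 0.2161

PS ≈ 0.216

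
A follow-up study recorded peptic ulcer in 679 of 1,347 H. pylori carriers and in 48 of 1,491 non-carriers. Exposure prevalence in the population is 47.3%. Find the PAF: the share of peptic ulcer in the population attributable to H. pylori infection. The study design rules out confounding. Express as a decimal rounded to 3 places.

PAF ≈ 0.874

p₁ = P(outcome | exposed) = 679/1347 = 0.50408
p₀ = P(outcome | unexposed) = 48/1491 = 0.032193
Overall risk P(Y=1) = π·p₁ + (1−π)·p₀ = 0.473×0.50408 + 0.527×0.032193 = 0.2554.
Under exogeneity, PAF = [P(Y=1) − p₀] / P(Y=1).
PAF = (0.2554 − 0.032193) / 0.2554 ≈ 0.8739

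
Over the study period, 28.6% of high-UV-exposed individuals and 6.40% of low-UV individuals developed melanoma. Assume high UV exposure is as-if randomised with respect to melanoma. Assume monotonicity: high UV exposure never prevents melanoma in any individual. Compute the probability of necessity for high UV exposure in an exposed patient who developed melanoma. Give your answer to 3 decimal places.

p₁ = 0.286, p₀ = 0.064.
Under exogeneity and monotonicity, PN = (p₁ − p₀) / p₁.
PN = (0.286 − 0.064) / 0.286 = 0.222 / 0.286 ≈ 0.7762

PN ≈ 0.776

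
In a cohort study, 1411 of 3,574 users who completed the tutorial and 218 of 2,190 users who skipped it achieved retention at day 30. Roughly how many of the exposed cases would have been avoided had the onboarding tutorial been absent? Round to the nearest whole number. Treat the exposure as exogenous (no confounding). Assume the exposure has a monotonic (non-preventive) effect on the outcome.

p₁ = P(outcome | exposed) = 1411/3574 = 0.3948
p₀ = P(outcome | unexposed) = 218/2190 = 0.099543
PN = (p₁ − p₀)/p₁ = (0.3948 − 0.099543) / 0.3948 ≈ 0.74786.
Attributable cases ≈ PN × (exposed cases) = 0.74786 × 1411 ≈ 1055.23.

about 1055 cases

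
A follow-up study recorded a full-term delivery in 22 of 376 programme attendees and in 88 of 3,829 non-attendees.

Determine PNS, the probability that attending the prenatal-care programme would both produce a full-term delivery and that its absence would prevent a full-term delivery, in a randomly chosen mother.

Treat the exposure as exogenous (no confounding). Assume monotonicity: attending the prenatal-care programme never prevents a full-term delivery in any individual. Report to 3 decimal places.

p₁ = P(outcome | exposed) = 22/376 = 0.058511
p₀ = P(outcome | unexposed) = 88/3829 = 0.022983
Under exogeneity and monotonicity, PNS = p₁ − p₀.
PNS = 0.058511 − 0.022983 = 0.035528

PNS ≈ 0.036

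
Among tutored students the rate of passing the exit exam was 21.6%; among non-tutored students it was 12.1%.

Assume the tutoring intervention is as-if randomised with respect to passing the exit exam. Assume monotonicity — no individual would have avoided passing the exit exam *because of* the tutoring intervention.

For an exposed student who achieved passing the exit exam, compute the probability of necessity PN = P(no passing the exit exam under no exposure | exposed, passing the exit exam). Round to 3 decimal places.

p₁ = 0.216, p₀ = 0.121.
Under exogeneity and monotonicity, PN = (p₁ − p₀) / p₁.
PN = (0.216 − 0.121) / 0.216 = 0.095 / 0.216 ≈ 0.4398

PN ≈ 0.440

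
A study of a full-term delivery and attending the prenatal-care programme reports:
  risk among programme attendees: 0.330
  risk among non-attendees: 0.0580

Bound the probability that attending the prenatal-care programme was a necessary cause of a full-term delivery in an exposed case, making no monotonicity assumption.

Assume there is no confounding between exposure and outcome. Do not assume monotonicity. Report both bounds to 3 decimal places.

Let p₁ = 0.33, p₀ = 0.058.
Under exogeneity alone the bounds on PN are max{0,(p₁−p₀)/p₁} ≤ PN ≤ min{1,(1−p₀)/p₁}.
  lower = (p₁ − p₀)/p₁ = 0.272 / 0.33 ≈ 0.8242
  upper = min{1, (1 − p₀)/p₁} = 0.942 / 0.33 ≈ 2.8545 → capped at 1

0.824 ≤ PN ≤ 1.000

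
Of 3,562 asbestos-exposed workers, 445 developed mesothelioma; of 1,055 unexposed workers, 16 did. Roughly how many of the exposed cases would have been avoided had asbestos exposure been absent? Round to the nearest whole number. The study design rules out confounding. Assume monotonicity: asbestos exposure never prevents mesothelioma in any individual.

p₁ = P(outcome | exposed) = 445/3562 = 0.12493
p₀ = P(outcome | unexposed) = 16/1055 = 0.015166
PN = (p₁ − p₀)/p₁ = (0.12493 − 0.015166) / 0.12493 ≈ 0.87860.
Attributable cases ≈ PN × (exposed cases) = 0.87860 × 445 ≈ 390.98.

about 391 cases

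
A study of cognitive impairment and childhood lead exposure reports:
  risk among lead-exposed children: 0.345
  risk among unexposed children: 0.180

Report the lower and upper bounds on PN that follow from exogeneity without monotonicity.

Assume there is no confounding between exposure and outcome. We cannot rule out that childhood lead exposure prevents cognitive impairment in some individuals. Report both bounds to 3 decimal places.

Let p₁ = 0.345, p₀ = 0.18.
Under exogeneity alone the bounds on PN are max{0,(p₁−p₀)/p₁} ≤ PN ≤ min{1,(1−p₀)/p₁}.
  lower = (p₁ − p₀)/p₁ = 0.165 / 0.345 ≈ 0.4783
  upper = min{1, (1 − p₀)/p₁} = 0.82 / 0.345 ≈ 2.3768 → capped at 1

0.478 ≤ PN ≤ 1.000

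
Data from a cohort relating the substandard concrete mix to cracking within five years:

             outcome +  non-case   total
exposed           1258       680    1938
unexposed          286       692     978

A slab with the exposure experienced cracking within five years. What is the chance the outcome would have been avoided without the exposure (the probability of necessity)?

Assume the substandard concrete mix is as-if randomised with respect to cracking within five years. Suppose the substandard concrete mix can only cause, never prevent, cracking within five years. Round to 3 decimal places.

PN ≈ 0.549

p₁ = P(outcome | exposed) = 1258/1938 = 0.64912
p₀ = P(outcome | unexposed) = 286/978 = 0.29243
Under exogeneity and monotonicity, PN = (p₁ − p₀)/p₁.
PN = (0.64912 − 0.29243) / 0.64912 ≈ 0.5495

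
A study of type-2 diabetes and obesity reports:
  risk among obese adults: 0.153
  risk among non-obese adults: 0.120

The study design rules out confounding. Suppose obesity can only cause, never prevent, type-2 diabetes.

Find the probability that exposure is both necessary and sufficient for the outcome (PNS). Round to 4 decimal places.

PNS ≈ 0.0330

Let p₁ = 0.153, p₀ = 0.12.
Under exogeneity and monotonicity, PNS = p₁ − p₀.
PNS = 0.153 − 0.12 = 0.033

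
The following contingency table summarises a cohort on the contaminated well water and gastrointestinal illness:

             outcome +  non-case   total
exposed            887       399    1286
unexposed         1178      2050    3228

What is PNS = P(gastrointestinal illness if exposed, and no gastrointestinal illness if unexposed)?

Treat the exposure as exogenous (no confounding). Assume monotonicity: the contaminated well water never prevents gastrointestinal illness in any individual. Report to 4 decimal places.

p₁ = P(outcome | exposed) = 887/1286 = 0.68974
p₀ = P(outcome | unexposed) = 1178/3228 = 0.36493
Under exogeneity and monotonicity, PNS = p₁ − p₀.
PNS = 0.68974 − 0.36493 = 0.3248

PNS ≈ 0.3248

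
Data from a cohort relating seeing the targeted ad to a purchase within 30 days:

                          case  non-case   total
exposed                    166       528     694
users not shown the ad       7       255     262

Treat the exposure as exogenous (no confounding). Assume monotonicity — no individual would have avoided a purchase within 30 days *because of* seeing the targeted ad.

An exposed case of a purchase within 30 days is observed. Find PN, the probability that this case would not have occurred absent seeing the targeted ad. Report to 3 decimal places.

p₁ = P(outcome | exposed) = 166/694 = 0.23919
p₀ = P(outcome | unexposed) = 7/262 = 0.026718
Under exogeneity and monotonicity, PN = (p₁ − p₀) / p₁.
PN = (0.23919 − 0.026718) / 0.23919 = 0.21248 / 0.23919 ≈ 0.8883

PN ≈ 0.888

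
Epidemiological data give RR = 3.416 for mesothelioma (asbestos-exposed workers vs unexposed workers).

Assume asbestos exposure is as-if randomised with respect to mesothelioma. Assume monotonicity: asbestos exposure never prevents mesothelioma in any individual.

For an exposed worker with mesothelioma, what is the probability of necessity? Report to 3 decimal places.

PN ≈ 0.707

Under exogeneity and monotonicity, PN = (RR − 1) / RR = 1 − 1/RR.
PN = (3.416 − 1) / 3.416 = 2.416 / 3.416 ≈ 0.7073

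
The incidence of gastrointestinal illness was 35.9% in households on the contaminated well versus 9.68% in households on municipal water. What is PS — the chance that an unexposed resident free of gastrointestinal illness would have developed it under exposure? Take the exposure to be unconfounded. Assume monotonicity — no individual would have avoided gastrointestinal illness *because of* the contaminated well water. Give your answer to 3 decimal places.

p₁ = 0.359, p₀ = 0.0968.
Under exogeneity and monotonicity, PS = (p₁ − p₀) / (1 − p₀).
PS = (0.359 − 0.0968) / (1 − 0.0968) = 0.2622 / 0.9032 ≈ 0.2903

PS ≈ 0.290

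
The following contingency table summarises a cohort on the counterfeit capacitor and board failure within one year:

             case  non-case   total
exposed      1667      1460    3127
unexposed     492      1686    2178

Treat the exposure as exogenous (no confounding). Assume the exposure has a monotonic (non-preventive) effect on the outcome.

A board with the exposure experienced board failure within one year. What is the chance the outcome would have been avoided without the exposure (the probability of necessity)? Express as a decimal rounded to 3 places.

p₁ = P(outcome | exposed) = 1667/3127 = 0.5331
p₀ = P(outcome | unexposed) = 492/2178 = 0.2259
Under exogeneity and monotonicity, PN = (p₁ − p₀) / p₁.
PN = (0.5331 − 0.2259) / 0.5331 = 0.3072 / 0.5331 ≈ 0.5763

PN ≈ 0.576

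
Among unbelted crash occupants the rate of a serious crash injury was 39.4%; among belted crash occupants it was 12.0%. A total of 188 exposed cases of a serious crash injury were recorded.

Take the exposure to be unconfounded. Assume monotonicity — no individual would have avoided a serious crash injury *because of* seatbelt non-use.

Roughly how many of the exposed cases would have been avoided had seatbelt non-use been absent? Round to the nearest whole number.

about 131 cases

p₁ = 0.394, p₀ = 0.12.
PN = (p₁ − p₀)/p₁ = (0.394 − 0.12) / 0.394 ≈ 0.69543.
Attributable cases ≈ PN × (exposed cases) = 0.69543 × 188 ≈ 130.74.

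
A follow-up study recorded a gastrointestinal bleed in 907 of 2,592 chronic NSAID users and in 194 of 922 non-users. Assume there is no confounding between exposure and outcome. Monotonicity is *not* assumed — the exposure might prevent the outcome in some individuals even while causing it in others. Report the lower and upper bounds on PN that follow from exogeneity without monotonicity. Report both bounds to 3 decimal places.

0.399 ≤ PN ≤ 1.000

p₁ = P(outcome | exposed) = 907/2592 = 0.34992
p₀ = P(outcome | unexposed) = 194/922 = 0.21041
Under exogeneity alone the bounds on PN are max{0,(p₁−p₀)/p₁} ≤ PN ≤ min{1,(1−p₀)/p₁}.
  lower = (p₁ − p₀)/p₁ = 0.13951 / 0.34992 ≈ 0.3987
  upper = min{1, (1 − p₀)/p₁} = 0.78959 / 0.34992 ≈ 2.2565 → capped at 1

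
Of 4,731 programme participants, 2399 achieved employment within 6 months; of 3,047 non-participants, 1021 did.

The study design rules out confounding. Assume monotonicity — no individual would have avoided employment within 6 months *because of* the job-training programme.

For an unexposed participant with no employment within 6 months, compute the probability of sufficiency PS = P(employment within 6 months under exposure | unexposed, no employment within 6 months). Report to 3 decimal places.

PS ≈ 0.259

p₁ = P(outcome | exposed) = 2399/4731 = 0.50708
p₀ = P(outcome | unexposed) = 1021/3047 = 0.33508
Under exogeneity and monotonicity, PS = (p₁ − p₀) / (1 − p₀).
PS = (0.50708 − 0.33508) / (1 − 0.33508) = 0.172 / 0.66492 ≈ 0.2587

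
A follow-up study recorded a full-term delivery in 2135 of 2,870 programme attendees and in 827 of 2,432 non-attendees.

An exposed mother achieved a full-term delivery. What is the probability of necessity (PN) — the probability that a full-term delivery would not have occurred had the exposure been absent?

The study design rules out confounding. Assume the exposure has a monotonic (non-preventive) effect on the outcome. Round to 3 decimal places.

PN ≈ 0.543

p₁ = P(outcome | exposed) = 2135/2870 = 0.7439
p₀ = P(outcome | unexposed) = 827/2432 = 0.34005
Under exogeneity and monotonicity, PN = (p₁ − p₀) / p₁.
PN = (0.7439 − 0.34005) / 0.7439 = 0.40385 / 0.7439 ≈ 0.5429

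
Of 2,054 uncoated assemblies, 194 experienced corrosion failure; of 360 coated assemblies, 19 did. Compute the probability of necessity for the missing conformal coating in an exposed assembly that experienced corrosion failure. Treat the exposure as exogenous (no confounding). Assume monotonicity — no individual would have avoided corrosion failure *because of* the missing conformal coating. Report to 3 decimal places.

PN ≈ 0.441

p₁ = P(outcome | exposed) = 194/2054 = 0.09445
p₀ = P(outcome | unexposed) = 19/360 = 0.052778
Under exogeneity and monotonicity, PN = (p₁ − p₀) / p₁.
PN = (0.09445 − 0.052778) / 0.09445 = 0.041672 / 0.09445 ≈ 0.4412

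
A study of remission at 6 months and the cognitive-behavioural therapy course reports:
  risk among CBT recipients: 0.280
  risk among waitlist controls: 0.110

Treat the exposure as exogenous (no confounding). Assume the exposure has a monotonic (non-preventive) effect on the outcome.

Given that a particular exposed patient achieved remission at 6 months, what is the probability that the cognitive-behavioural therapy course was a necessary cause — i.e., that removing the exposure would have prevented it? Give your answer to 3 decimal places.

Let p₁ = 0.28, p₀ = 0.11.
Under exogeneity and monotonicity, PN = (p₁ − p₀) / p₁.
PN = (0.28 − 0.11) / 0.28 = 0.17 / 0.28 ≈ 0.6071

PN ≈ 0.607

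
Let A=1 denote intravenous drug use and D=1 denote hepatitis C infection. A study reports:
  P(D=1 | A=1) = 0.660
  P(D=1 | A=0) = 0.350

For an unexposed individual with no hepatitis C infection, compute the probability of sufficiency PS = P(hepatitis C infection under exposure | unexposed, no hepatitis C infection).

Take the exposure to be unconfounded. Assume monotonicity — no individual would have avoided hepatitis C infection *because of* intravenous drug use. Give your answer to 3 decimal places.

Let p₁ = 0.66, p₀ = 0.35.
Under exogeneity and monotonicity, PS = (p₁ − p₀) / (1 − p₀).
PS = (0.66 − 0.35) / (1 − 0.35) = 0.31 / 0.65 ≈ 0.4769

PS ≈ 0.477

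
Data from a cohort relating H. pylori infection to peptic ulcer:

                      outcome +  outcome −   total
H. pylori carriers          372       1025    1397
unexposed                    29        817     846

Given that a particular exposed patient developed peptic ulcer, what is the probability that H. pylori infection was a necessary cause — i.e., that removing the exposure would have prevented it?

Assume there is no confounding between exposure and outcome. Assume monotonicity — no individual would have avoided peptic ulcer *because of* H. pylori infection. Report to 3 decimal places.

PN ≈ 0.871

p₁ = P(outcome | exposed) = 372/1397 = 0.26628
p₀ = P(outcome | unexposed) = 29/846 = 0.034279
Under exogeneity and monotonicity, PN = (p₁ − p₀)/p₁.
PN = (0.26628 − 0.034279) / 0.26628 ≈ 0.8713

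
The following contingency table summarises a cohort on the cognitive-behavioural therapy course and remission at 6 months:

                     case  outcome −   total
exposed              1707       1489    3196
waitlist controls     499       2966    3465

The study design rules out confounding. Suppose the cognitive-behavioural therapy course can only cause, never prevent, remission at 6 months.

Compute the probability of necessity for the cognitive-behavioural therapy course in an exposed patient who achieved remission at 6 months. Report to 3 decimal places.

PN ≈ 0.730

p₁ = P(outcome | exposed) = 1707/3196 = 0.53411
p₀ = P(outcome | unexposed) = 499/3465 = 0.14401
Under exogeneity and monotonicity, PN = (p₁ − p₀) / p₁.
PN = (0.53411 − 0.14401) / 0.53411 = 0.39009 / 0.53411 ≈ 0.7304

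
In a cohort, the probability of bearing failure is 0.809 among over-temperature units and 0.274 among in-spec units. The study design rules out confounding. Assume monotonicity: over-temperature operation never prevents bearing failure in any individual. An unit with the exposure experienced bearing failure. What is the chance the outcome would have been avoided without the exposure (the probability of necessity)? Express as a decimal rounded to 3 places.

PN ≈ 0.661

Let p₁ = 0.809, p₀ = 0.274.
Under exogeneity and monotonicity, PN = (p₁ − p₀) / p₁.
PN = (0.809 − 0.274) / 0.809 = 0.535 / 0.809 ≈ 0.6613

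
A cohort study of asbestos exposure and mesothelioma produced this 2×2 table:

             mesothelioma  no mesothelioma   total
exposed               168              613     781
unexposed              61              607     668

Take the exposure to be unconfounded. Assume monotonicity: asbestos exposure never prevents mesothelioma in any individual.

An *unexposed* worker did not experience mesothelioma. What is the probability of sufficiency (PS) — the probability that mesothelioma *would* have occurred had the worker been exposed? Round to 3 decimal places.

p₁ = P(outcome | exposed) = 168/781 = 0.21511
p₀ = P(outcome | unexposed) = 61/668 = 0.091317
Under exogeneity and monotonicity, PS = (p₁ − p₀)/(1 − p₀).
PS = (0.21511 − 0.091317) / 0.90868 ≈ 0.1362

PS ≈ 0.136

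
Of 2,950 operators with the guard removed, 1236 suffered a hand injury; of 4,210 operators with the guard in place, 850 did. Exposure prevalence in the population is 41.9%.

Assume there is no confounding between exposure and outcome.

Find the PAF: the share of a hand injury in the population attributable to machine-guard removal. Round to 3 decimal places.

PAF ≈ 0.311

p₁ = P(outcome | exposed) = 1236/2950 = 0.41898
p₀ = P(outcome | unexposed) = 850/4210 = 0.2019
Overall risk P(Y=1) = π·p₁ + (1−π)·p₀ = 0.419×0.41898 + 0.581×0.2019 = 0.29286.
Under exogeneity, PAF = [P(Y=1) − p₀] / P(Y=1).
PAF = (0.29286 − 0.2019) / 0.29286 ≈ 0.3106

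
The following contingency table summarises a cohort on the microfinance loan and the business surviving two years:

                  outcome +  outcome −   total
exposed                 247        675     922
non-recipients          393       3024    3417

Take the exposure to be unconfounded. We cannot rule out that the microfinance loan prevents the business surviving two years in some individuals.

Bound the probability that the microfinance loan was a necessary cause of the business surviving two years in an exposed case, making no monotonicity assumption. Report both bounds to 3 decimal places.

p₁ = P(outcome | exposed) = 247/922 = 0.2679
p₀ = P(outcome | unexposed) = 393/3417 = 0.11501
Under exogeneity alone the bounds on PN are max{0,(p₁−p₀)/p₁} ≤ PN ≤ min{1,(1−p₀)/p₁}.
  lower = (p₁ − p₀)/p₁ = 0.15288 / 0.2679 ≈ 0.5707
  upper = min{1, (1 − p₀)/p₁} = 0.88499 / 0.2679 ≈ 3.3035 → capped at 1

0.571 ≤ PN ≤ 1.000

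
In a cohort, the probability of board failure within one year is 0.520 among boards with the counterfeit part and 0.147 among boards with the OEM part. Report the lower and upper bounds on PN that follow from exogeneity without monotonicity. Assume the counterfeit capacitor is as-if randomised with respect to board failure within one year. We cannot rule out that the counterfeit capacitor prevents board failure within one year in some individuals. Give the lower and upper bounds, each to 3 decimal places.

Let p₁ = 0.52, p₀ = 0.147.
Under exogeneity alone the bounds on PN are max{0,(p₁−p₀)/p₁} ≤ PN ≤ min{1,(1−p₀)/p₁}.
  lower = (p₁ − p₀)/p₁ = 0.373 / 0.52 ≈ 0.7173
  upper = min{1, (1 − p₀)/p₁} = 0.853 / 0.52 ≈ 1.6404 → capped at 1

0.717 ≤ PN ≤ 1.000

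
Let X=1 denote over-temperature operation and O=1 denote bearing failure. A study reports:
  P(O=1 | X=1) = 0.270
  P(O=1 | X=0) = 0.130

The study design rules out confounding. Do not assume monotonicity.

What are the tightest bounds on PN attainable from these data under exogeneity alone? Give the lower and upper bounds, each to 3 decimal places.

Let p₁ = 0.27, p₀ = 0.13.
Under exogeneity alone the bounds on PN are max{0,(p₁−p₀)/p₁} ≤ PN ≤ min{1,(1−p₀)/p₁}.
  lower = (p₁ − p₀)/p₁ = 0.14 / 0.27 ≈ 0.5185
  upper = min{1, (1 − p₀)/p₁} = 0.87 / 0.27 ≈ 3.2222 → capped at 1

0.519 ≤ PN ≤ 1.000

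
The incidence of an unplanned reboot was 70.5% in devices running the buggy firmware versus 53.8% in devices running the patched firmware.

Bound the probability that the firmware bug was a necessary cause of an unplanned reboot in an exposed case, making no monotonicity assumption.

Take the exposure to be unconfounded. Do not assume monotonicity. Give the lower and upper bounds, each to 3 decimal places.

p₁ = 0.705, p₀ = 0.538.
Under exogeneity alone the bounds on PN are max{0,(p₁−p₀)/p₁} ≤ PN ≤ min{1,(1−p₀)/p₁}.
  lower = (p₁ − p₀)/p₁ = 0.167 / 0.705 ≈ 0.2369
  upper = min{1, (1 − p₀)/p₁} = 0.462 / 0.705 ≈ 0.6553

0.237 ≤ PN ≤ 0.655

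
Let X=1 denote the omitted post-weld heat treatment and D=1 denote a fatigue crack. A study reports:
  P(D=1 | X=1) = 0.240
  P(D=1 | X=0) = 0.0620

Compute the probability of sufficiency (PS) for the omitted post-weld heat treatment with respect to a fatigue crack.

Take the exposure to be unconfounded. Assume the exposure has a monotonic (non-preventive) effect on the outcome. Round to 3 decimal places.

Let p₁ = 0.24, p₀ = 0.062.
Under exogeneity and monotonicity, PS = (p₁ − p₀) / (1 − p₀).
PS = (0.24 − 0.062) / (1 − 0.062) = 0.178 / 0.938 ≈ 0.1898

PS ≈ 0.190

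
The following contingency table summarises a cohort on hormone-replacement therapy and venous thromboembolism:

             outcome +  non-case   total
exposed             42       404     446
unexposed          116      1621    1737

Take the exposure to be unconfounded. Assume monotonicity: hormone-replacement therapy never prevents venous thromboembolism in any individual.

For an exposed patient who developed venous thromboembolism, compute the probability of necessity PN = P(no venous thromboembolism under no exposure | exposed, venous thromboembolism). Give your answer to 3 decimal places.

PN ≈ 0.291

p₁ = P(outcome | exposed) = 42/446 = 0.09417
p₀ = P(outcome | unexposed) = 116/1737 = 0.066782
Under exogeneity and monotonicity, PN = (p₁ − p₀)/p₁.
PN = (0.09417 − 0.066782) / 0.09417 ≈ 0.2908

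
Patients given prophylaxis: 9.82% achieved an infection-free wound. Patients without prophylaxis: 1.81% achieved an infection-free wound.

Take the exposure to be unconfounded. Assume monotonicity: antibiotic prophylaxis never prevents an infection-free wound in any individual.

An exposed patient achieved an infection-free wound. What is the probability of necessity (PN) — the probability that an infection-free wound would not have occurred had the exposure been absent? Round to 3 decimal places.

p₁ = 0.0982, p₀ = 0.0181.
Under exogeneity and monotonicity, PN = (p₁ − p₀) / p₁.
PN = (0.0982 − 0.0181) / 0.0982 = 0.0801 / 0.0982 ≈ 0.8157

PN ≈ 0.816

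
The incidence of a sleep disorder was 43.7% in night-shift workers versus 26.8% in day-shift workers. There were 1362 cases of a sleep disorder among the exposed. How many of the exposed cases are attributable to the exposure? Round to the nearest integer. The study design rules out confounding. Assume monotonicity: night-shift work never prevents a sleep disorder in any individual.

p₁ = 0.437, p₀ = 0.268.
PN = (p₁ − p₀)/p₁ = (0.437 − 0.268) / 0.437 ≈ 0.38673.
Attributable cases ≈ PN × (exposed cases) = 0.38673 × 1362 ≈ 526.72.

about 527 cases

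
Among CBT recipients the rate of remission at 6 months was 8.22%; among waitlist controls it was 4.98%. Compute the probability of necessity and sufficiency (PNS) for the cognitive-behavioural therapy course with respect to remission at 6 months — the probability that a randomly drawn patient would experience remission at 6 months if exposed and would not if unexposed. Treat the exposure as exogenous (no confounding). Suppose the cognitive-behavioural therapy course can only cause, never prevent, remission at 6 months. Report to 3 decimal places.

p₁ = 0.0822, p₀ = 0.0498.
Under exogeneity and monotonicity, PNS = p₁ − p₀.
PNS = 0.0822 − 0.0498 = 0.0324

PNS ≈ 0.032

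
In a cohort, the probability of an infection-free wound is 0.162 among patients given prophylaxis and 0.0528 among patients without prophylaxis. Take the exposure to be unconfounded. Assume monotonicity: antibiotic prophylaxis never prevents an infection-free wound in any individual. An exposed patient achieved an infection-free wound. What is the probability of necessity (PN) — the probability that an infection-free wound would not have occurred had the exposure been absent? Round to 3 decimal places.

Let p₁ = 0.162, p₀ = 0.0528.
Under exogeneity and monotonicity, PN = (p₁ − p₀) / p₁.
PN = (0.162 − 0.0528) / 0.162 = 0.1092 / 0.162 ≈ 0.6741

PN ≈ 0.674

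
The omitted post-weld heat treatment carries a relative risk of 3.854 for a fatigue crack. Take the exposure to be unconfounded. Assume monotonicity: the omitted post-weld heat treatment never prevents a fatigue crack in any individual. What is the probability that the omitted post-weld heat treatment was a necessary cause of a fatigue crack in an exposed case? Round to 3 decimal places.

Under exogeneity and monotonicity, PN = (RR − 1) / RR = 1 − 1/RR.
PN = (3.854 − 1) / 3.854 = 2.854 / 3.854 ≈ 0.7405

PN ≈ 0.741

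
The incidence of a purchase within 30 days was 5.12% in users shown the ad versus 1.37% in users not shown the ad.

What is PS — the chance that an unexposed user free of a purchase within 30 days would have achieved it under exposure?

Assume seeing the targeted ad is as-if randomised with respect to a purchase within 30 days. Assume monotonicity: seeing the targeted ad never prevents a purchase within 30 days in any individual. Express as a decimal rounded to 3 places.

PS ≈ 0.038

p₁ = 0.0512, p₀ = 0.0137.
Under exogeneity and monotonicity, PS = (p₁ − p₀) / (1 − p₀).
PS = (0.0512 − 0.0137) / (1 − 0.0137) = 0.0375 / 0.9863 ≈ 0.0380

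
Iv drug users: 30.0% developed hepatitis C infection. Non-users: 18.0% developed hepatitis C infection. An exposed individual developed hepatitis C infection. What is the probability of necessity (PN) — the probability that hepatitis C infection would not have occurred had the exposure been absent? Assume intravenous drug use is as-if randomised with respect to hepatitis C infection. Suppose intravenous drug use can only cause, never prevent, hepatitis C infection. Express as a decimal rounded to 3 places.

p₁ = 0.3, p₀ = 0.18.
Under exogeneity and monotonicity, PN = (p₁ − p₀) / p₁.
PN = (0.3 − 0.18) / 0.3 = 0.12 / 0.3 ≈ 0.4000

PN ≈ 0.400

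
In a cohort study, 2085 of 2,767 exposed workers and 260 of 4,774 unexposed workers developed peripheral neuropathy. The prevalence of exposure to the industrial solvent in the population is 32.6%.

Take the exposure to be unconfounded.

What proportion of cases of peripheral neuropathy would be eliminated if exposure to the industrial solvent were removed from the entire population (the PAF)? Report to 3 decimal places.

p₁ = P(outcome | exposed) = 2085/2767 = 0.75352
p₀ = P(outcome | unexposed) = 260/4774 = 0.054462
Overall risk P(Y=1) = π·p₁ + (1−π)·p₀ = 0.326×0.75352 + 0.674×0.054462 = 0.28236.
Under exogeneity, PAF = [P(Y=1) − p₀] / P(Y=1).
PAF = (0.28236 − 0.054462) / 0.28236 ≈ 0.8071

PAF ≈ 0.807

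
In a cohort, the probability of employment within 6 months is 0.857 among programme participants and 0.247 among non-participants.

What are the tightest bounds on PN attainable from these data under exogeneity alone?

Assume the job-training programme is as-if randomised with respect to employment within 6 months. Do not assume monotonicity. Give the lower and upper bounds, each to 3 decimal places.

Let p₁ = 0.857, p₀ = 0.247.
Under exogeneity alone the bounds on PN are max{0,(p₁−p₀)/p₁} ≤ PN ≤ min{1,(1−p₀)/p₁}.
  lower = (p₁ − p₀)/p₁ = 0.61 / 0.857 ≈ 0.7118
  upper = min{1, (1 − p₀)/p₁} = 0.753 / 0.857 ≈ 0.8786

0.712 ≤ PN ≤ 0.879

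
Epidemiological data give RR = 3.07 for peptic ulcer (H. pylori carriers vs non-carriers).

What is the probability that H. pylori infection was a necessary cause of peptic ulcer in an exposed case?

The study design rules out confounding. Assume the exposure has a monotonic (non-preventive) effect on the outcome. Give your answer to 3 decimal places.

Under exogeneity and monotonicity, PN = (RR − 1) / RR = 1 − 1/RR.
PN = (3.07 − 1) / 3.07 = 2.07 / 3.07 ≈ 0.6743

PN ≈ 0.674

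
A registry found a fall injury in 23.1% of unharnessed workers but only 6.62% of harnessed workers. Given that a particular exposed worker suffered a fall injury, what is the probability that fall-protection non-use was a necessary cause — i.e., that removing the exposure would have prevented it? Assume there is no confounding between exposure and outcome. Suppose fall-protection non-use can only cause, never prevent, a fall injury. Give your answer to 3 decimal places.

p₁ = 0.231, p₀ = 0.0662.
Under exogeneity and monotonicity, PN = (p₁ − p₀) / p₁.
PN = (0.231 − 0.0662) / 0.231 = 0.1648 / 0.231 ≈ 0.7134

PN ≈ 0.713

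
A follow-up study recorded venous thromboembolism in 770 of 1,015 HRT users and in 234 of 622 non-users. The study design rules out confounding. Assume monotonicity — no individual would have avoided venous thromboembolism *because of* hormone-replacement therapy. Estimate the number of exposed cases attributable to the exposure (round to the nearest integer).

about 388 cases

p₁ = P(outcome | exposed) = 770/1015 = 0.75862
p₀ = P(outcome | unexposed) = 234/622 = 0.37621
PN = (p₁ − p₀)/p₁ = (0.75862 − 0.37621) / 0.75862 ≈ 0.50409.
Attributable cases ≈ PN × (exposed cases) = 0.50409 × 770 ≈ 388.15.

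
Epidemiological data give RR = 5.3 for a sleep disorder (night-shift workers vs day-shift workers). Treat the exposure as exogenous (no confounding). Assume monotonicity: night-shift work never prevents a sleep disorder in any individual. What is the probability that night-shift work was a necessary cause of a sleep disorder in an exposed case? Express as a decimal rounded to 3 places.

PN ≈ 0.811

Under exogeneity and monotonicity, PN = (RR − 1) / RR = 1 − 1/RR.
PN = (5.3 − 1) / 5.3 = 4.3 / 5.3 ≈ 0.8113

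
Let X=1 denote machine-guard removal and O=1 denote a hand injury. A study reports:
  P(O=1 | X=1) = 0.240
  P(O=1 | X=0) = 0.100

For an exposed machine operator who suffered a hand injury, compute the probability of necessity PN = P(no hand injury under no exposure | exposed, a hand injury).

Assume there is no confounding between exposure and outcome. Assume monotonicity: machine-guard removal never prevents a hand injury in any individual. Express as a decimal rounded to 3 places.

PN ≈ 0.583

Let p₁ = 0.24, p₀ = 0.1.
Under exogeneity and monotonicity, PN = (p₁ − p₀) / p₁.
PN = (0.24 − 0.1) / 0.24 = 0.14 / 0.24 ≈ 0.5833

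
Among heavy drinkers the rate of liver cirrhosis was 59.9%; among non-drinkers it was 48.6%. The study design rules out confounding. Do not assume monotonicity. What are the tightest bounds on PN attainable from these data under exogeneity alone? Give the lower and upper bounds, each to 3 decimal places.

p₁ = 0.599, p₀ = 0.486.
Under exogeneity alone the bounds on PN are max{0,(p₁−p₀)/p₁} ≤ PN ≤ min{1,(1−p₀)/p₁}.
  lower = (p₁ − p₀)/p₁ = 0.113 / 0.599 ≈ 0.1886
  upper = min{1, (1 − p₀)/p₁} = 0.514 / 0.599 ≈ 0.8581

0.189 ≤ PN ≤ 0.858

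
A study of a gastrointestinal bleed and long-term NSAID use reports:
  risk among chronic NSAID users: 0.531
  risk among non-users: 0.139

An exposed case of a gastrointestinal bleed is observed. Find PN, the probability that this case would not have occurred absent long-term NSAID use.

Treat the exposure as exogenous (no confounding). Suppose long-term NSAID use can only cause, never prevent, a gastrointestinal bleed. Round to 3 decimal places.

Let p₁ = 0.531, p₀ = 0.139.
Under exogeneity and monotonicity, PN = (p₁ − p₀) / p₁.
PN = (0.531 − 0.139) / 0.531 = 0.392 / 0.531 ≈ 0.7382

PN ≈ 0.738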